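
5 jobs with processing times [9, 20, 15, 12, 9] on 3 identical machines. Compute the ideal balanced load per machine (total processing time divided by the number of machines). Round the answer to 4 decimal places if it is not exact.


Total processing time = 9 + 20 + 15 + 12 + 9 = 65
Number of machines = 3
Ideal balanced load = 65 / 3 = 21.6667

21.6667


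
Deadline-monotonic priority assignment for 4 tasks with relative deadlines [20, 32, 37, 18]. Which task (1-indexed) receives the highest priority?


Sort tasks by relative deadline (ascending):
  Task 4: deadline = 18
  Task 1: deadline = 20
  Task 2: deadline = 32
  Task 3: deadline = 37
Priority order (highest first): [4, 1, 2, 3]
Highest priority task = 4

4


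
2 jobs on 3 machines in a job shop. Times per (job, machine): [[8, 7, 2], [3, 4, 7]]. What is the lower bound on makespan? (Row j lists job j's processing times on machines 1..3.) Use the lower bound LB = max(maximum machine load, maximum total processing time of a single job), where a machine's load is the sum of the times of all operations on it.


Machine loads:
  Machine 1: 8 + 3 = 11
  Machine 2: 7 + 4 = 11
  Machine 3: 2 + 7 = 9
Max machine load = 11
Job totals:
  Job 1: 17
  Job 2: 14
Max job total = 17
Lower bound = max(11, 17) = 17

17


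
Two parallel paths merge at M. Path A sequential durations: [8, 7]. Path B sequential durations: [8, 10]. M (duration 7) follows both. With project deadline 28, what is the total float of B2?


Forward pass: ES(B2) = sum of predecessors on chain B = 8
EF = ES + duration = 8 + 10 = 18
Backward pass: LF(M) = deadline = 28; LS(M) = 28 - 7 = 21
LF(B2) = LS(M) - sum(successors on chain B) = 21 - 0 = 21
LS = LF - duration = 21 - 10 = 11
Total float = LS - ES = 11 - 8 = 3

3


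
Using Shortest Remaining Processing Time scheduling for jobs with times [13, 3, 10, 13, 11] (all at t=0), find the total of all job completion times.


Since all jobs arrive at t=0, SRPT equals SPT ordering.
SPT order: [3, 10, 11, 13, 13]
Completion times:
  Job 1: p=3, C=3
  Job 2: p=10, C=13
  Job 3: p=11, C=24
  Job 4: p=13, C=37
  Job 5: p=13, C=50
Total completion time = 3 + 13 + 24 + 37 + 50 = 127

127


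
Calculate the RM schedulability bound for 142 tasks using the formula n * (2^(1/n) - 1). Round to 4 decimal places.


Compute 2^(1/142) = 1.0048932512
Subtract 1: 1.0048932512 - 1 = 0.0048932512
Multiply by n: 142 * 0.0048932512 = 0.6948416704
Round to 4 dp: 0.6948

0.6948


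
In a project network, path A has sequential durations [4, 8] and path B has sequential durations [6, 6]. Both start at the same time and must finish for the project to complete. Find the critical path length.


Path A total = 4 + 8 = 12
Path B total = 6 + 6 = 12
Critical path = longest path = max(12, 12) = 12

12


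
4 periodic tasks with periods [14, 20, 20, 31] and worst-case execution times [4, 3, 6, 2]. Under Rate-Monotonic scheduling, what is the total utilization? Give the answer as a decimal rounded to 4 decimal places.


Compute individual utilizations (exact fractions):
  Task 1: C/T = 4/14 = 2/7 (approx. 0.2857)
  Task 2: C/T = 3/20 (approx. 0.15)
  Task 3: C/T = 6/20 = 3/10 (approx. 0.3)
  Task 4: C/T = 2/31 (approx. 0.0645)
Total utilization U = 2/7 + 3/20 + 3/10 + 2/31 = 3473/4340
Rounded to 4 decimal places: U = 0.8002
RM (Liu & Layland) bound for 4 tasks = 0.756828; compare with U = 3473/4340 (approx. 0.800230)
bound < U <= 1, so the RM sufficient condition is not met (inconclusive; an exact test such as response-time analysis is needed).

0.8002


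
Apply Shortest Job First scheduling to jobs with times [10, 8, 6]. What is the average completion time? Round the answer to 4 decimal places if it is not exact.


SJF order (ascending): [6, 8, 10]
Completion times:
  Job 1: burst=6, C=6
  Job 2: burst=8, C=14
  Job 3: burst=10, C=24
Average completion = 44/3 = 14.6667

14.6667


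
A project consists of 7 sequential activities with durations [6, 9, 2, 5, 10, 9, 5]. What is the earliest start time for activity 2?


Activity 2 starts after activities 1 through 1 complete.
Predecessor durations: [6]
ES = 6 = 6

6


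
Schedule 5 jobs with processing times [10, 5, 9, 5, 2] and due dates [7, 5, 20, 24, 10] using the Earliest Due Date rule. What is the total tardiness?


Sort by due date (EDD order): [(5, 5), (10, 7), (2, 10), (9, 20), (5, 24)]
Compute completion times and tardiness:
  Job 1: p=5, d=5, C=5, tardiness=max(0,5-5)=0
  Job 2: p=10, d=7, C=15, tardiness=max(0,15-7)=8
  Job 3: p=2, d=10, C=17, tardiness=max(0,17-10)=7
  Job 4: p=9, d=20, C=26, tardiness=max(0,26-20)=6
  Job 5: p=5, d=24, C=31, tardiness=max(0,31-24)=7
Total tardiness = 28

28


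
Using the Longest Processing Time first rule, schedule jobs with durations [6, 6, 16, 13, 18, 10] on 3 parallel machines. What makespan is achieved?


Sort jobs in decreasing order (LPT): [18, 16, 13, 10, 6, 6]
Assign each job to the least loaded machine:
  Machine 1: jobs [18, 6], load = 24
  Machine 2: jobs [16, 6], load = 22
  Machine 3: jobs [13, 10], load = 23
Makespan = max load = 24

24


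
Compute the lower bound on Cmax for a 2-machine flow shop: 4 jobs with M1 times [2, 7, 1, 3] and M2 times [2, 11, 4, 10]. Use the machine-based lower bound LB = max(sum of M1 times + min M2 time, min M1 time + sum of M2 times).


LB1 = sum(M1 times) + min(M2 times) = 13 + 2 = 15
LB2 = min(M1 times) + sum(M2 times) = 1 + 27 = 28
Lower bound = max(LB1, LB2) = max(15, 28) = 28

28


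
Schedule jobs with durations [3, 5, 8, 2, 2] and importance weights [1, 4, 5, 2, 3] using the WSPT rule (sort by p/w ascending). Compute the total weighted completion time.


Compute p/w ratios and sort ascending (WSPT): [(2, 3), (2, 2), (5, 4), (8, 5), (3, 1)]
Compute weighted completion times:
  Job (p=2,w=3): C=2, w*C=3*2=6
  Job (p=2,w=2): C=4, w*C=2*4=8
  Job (p=5,w=4): C=9, w*C=4*9=36
  Job (p=8,w=5): C=17, w*C=5*17=85
  Job (p=3,w=1): C=20, w*C=1*20=20
Total weighted completion time = 155

155


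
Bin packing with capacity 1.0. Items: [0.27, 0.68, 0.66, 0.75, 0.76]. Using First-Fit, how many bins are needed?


Place items sequentially using First-Fit:
  Item 0.27 -> new Bin 1
  Item 0.68 -> Bin 1 (now 0.95)
  Item 0.66 -> new Bin 2
  Item 0.75 -> new Bin 3
  Item 0.76 -> new Bin 4
Total bins used = 4

4


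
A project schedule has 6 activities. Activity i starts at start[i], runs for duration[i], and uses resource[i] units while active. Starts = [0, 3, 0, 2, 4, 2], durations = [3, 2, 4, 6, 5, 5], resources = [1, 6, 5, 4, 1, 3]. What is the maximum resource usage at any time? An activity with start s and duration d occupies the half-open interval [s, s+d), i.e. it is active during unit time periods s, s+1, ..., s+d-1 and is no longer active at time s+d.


Each activity i is active on [start_i, start_i + duration_i).
Compute total resource usage per time slot:
  t=0: active resources = [1, 5], total = 6
  t=1: active resources = [1, 5], total = 6
  t=2: active resources = [1, 5, 4, 3], total = 13
  t=3: active resources = [6, 5, 4, 3], total = 18
  t=4: active resources = [6, 4, 1, 3], total = 14
  t=5: active resources = [4, 1, 3], total = 8
  t=6: active resources = [4, 1, 3], total = 8
  t=7: active resources = [4, 1], total = 5
  t=8: active resources = [1], total = 1
Peak resource demand = 18

18


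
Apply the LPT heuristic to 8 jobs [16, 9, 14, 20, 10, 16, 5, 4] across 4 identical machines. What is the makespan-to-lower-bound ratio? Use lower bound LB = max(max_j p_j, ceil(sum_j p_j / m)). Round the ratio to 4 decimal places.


LPT order: [20, 16, 16, 14, 10, 9, 5, 4]
Machine loads after assignment: [24, 25, 21, 24]
LPT makespan = 25
Lower bound = max(max_job, ceil(total/4)) = max(20, 24) = 24
Ratio = 25 / 24 = 1.0417

1.0417


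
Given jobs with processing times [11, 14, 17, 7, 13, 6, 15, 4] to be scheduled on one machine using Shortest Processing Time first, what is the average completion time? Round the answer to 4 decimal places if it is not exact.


Sort jobs by processing time (SPT order): [4, 6, 7, 11, 13, 14, 15, 17]
Compute completion times sequentially:
  Job 1: processing = 4, completes at 4
  Job 2: processing = 6, completes at 10
  Job 3: processing = 7, completes at 17
  Job 4: processing = 11, completes at 28
  Job 5: processing = 13, completes at 41
  Job 6: processing = 14, completes at 55
  Job 7: processing = 15, completes at 70
  Job 8: processing = 17, completes at 87
Sum of completion times = 312
Average completion time = 312/8 = 39.0

39.0


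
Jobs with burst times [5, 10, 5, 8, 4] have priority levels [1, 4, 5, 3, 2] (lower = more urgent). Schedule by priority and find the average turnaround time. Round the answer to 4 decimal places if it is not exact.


Sort by priority (ascending = highest first):
Order: [(1, 5), (2, 4), (3, 8), (4, 10), (5, 5)]
Completion times:
  Priority 1, burst=5, C=5
  Priority 2, burst=4, C=9
  Priority 3, burst=8, C=17
  Priority 4, burst=10, C=27
  Priority 5, burst=5, C=32
Average turnaround = 90/5 = 18.0

18.0


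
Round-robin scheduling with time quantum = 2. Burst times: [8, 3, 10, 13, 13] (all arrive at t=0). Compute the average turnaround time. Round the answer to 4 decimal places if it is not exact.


Time quantum = 2
Execution trace:
  J1 runs 2 units, time = 2
  J2 runs 2 units, time = 4
  J3 runs 2 units, time = 6
  J4 runs 2 units, time = 8
  J5 runs 2 units, time = 10
  J1 runs 2 units, time = 12
  J2 runs 1 units, time = 13
  J3 runs 2 units, time = 15
  J4 runs 2 units, time = 17
  J5 runs 2 units, time = 19
  J1 runs 2 units, time = 21
  J3 runs 2 units, time = 23
  J4 runs 2 units, time = 25
  J5 runs 2 units, time = 27
  J1 runs 2 units, time = 29
  J3 runs 2 units, time = 31
  J4 runs 2 units, time = 33
  J5 runs 2 units, time = 35
  J3 runs 2 units, time = 37
  J4 runs 2 units, time = 39
  J5 runs 2 units, time = 41
  J4 runs 2 units, time = 43
  J5 runs 2 units, time = 45
  J4 runs 1 units, time = 46
  J5 runs 1 units, time = 47
Finish times: [29, 13, 37, 46, 47]
Average turnaround = 172/5 = 34.4

34.4


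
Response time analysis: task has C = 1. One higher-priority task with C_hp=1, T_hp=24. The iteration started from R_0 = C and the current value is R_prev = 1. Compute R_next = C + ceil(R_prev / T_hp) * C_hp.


R_next = C + ceil(R_prev / T_hp) * C_hp
ceil(1 / 24) = ceil(0.0417) = 1
Interference = 1 * 1 = 1
R_next = 1 + 1 = 2

2


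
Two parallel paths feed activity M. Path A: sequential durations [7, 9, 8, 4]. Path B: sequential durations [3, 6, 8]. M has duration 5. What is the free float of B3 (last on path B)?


ES(B3) = sum of predecessors on chain B = 9
EF(B3) = ES + duration = 9 + 8 = 17
Successor of B3 is M. ES(M) = max(sum(A), sum(B)) = max(28, 17) = 28
Free float = ES(successor) - EF(current) = 28 - 17 = 11

11


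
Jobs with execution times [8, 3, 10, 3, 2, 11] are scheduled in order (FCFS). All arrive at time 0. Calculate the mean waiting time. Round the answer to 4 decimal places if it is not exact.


FCFS order (as given): [8, 3, 10, 3, 2, 11]
Waiting times:
  Job 1: wait = 0
  Job 2: wait = 8
  Job 3: wait = 11
  Job 4: wait = 21
  Job 5: wait = 24
  Job 6: wait = 26
Sum of waiting times = 90
Average waiting time = 90/6 = 15.0

15.0


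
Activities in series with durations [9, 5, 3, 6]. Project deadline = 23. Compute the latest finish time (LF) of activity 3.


LF(activity 3) = deadline - sum of successor durations
Successors: activities 4 through 4 with durations [6]
Sum of successor durations = 6
LF = 23 - 6 = 17

17


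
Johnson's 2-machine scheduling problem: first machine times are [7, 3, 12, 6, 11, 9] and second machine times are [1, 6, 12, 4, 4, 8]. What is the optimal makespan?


Apply Johnson's rule:
  Group 1 (a <= b): [(2, 3, 6), (3, 12, 12)]
  Group 2 (a > b): [(6, 9, 8), (4, 6, 4), (5, 11, 4), (1, 7, 1)]
Optimal job order: [2, 3, 6, 4, 5, 1]
Schedule:
  Job 2: M1 done at 3, M2 done at 9
  Job 3: M1 done at 15, M2 done at 27
  Job 6: M1 done at 24, M2 done at 35
  Job 4: M1 done at 30, M2 done at 39
  Job 5: M1 done at 41, M2 done at 45
  Job 1: M1 done at 48, M2 done at 49
Makespan = 49

49


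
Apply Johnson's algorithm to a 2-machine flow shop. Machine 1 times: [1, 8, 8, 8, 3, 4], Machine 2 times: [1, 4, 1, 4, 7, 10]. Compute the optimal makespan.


Apply Johnson's rule:
  Group 1 (a <= b): [(1, 1, 1), (5, 3, 7), (6, 4, 10)]
  Group 2 (a > b): [(2, 8, 4), (4, 8, 4), (3, 8, 1)]
Optimal job order: [1, 5, 6, 2, 4, 3]
Schedule:
  Job 1: M1 done at 1, M2 done at 2
  Job 5: M1 done at 4, M2 done at 11
  Job 6: M1 done at 8, M2 done at 21
  Job 2: M1 done at 16, M2 done at 25
  Job 4: M1 done at 24, M2 done at 29
  Job 3: M1 done at 32, M2 done at 33
Makespan = 33

33


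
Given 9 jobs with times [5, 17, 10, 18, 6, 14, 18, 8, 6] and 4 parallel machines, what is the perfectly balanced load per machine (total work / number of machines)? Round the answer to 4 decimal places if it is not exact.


Total processing time = 5 + 17 + 10 + 18 + 6 + 14 + 18 + 8 + 6 = 102
Number of machines = 4
Ideal balanced load = 102 / 4 = 25.5

25.5


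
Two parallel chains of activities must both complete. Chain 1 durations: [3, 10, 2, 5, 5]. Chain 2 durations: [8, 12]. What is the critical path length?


Path A total = 3 + 10 + 2 + 5 + 5 = 25
Path B total = 8 + 12 = 20
Critical path = longest path = max(25, 20) = 25

25


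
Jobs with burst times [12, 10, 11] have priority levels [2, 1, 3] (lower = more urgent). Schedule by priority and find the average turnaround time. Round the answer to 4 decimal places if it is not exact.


Sort by priority (ascending = highest first):
Order: [(1, 10), (2, 12), (3, 11)]
Completion times:
  Priority 1, burst=10, C=10
  Priority 2, burst=12, C=22
  Priority 3, burst=11, C=33
Average turnaround = 65/3 = 21.6667

21.6667


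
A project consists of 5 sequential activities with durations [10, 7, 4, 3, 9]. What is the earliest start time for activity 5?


Activity 5 starts after activities 1 through 4 complete.
Predecessor durations: [10, 7, 4, 3]
ES = 10 + 7 + 4 + 3 = 24

24


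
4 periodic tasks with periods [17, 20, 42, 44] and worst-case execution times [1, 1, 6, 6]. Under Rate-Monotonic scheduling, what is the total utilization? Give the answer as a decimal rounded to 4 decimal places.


Compute individual utilizations (exact fractions):
  Task 1: C/T = 1/17 (approx. 0.0588)
  Task 2: C/T = 1/20 (approx. 0.05)
  Task 3: C/T = 6/42 = 1/7 (approx. 0.1429)
  Task 4: C/T = 6/44 = 3/22 (approx. 0.1364)
Total utilization U = 1/17 + 1/20 + 1/7 + 3/22 = 10159/26180
Rounded to 4 decimal places: U = 0.3880
RM (Liu & Layland) bound for 4 tasks = 0.756828; compare with U = 10159/26180 (approx. 0.388044)
U <= bound, so schedulable by RM sufficient condition.

0.3880


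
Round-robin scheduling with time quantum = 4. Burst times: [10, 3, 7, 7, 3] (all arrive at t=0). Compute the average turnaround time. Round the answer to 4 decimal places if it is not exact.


Time quantum = 4
Execution trace:
  J1 runs 4 units, time = 4
  J2 runs 3 units, time = 7
  J3 runs 4 units, time = 11
  J4 runs 4 units, time = 15
  J5 runs 3 units, time = 18
  J1 runs 4 units, time = 22
  J3 runs 3 units, time = 25
  J4 runs 3 units, time = 28
  J1 runs 2 units, time = 30
Finish times: [30, 7, 25, 28, 18]
Average turnaround = 108/5 = 21.6

21.6


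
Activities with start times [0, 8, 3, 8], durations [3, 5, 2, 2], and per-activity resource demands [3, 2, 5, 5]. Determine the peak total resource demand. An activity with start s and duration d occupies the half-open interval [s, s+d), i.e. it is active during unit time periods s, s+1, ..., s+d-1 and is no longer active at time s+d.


Each activity i is active on [start_i, start_i + duration_i).
Compute total resource usage per time slot:
  t=0: active resources = [3], total = 3
  t=1: active resources = [3], total = 3
  t=2: active resources = [3], total = 3
  t=3: active resources = [5], total = 5
  t=4: active resources = [5], total = 5
  t=5: active resources = [], total = 0
  t=6: active resources = [], total = 0
  t=7: active resources = [], total = 0
  t=8: active resources = [2, 5], total = 7
  t=9: active resources = [2, 5], total = 7
  t=10: active resources = [2], total = 2
  t=11: active resources = [2], total = 2
  t=12: active resources = [2], total = 2
Peak resource demand = 7

7


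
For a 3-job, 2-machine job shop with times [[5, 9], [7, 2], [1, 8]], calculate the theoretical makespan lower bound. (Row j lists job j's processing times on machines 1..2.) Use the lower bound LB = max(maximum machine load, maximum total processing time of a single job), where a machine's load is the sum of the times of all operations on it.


Machine loads:
  Machine 1: 5 + 7 + 1 = 13
  Machine 2: 9 + 2 + 8 = 19
Max machine load = 19
Job totals:
  Job 1: 14
  Job 2: 9
  Job 3: 9
Max job total = 14
Lower bound = max(19, 14) = 19

19


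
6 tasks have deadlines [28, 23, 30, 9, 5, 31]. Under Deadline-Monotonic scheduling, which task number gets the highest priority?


Sort tasks by relative deadline (ascending):
  Task 5: deadline = 5
  Task 4: deadline = 9
  Task 2: deadline = 23
  Task 1: deadline = 28
  Task 3: deadline = 30
  Task 6: deadline = 31
Priority order (highest first): [5, 4, 2, 1, 3, 6]
Highest priority task = 5

5


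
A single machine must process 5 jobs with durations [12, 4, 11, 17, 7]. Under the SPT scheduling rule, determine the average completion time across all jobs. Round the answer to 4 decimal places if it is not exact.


Sort jobs by processing time (SPT order): [4, 7, 11, 12, 17]
Compute completion times sequentially:
  Job 1: processing = 4, completes at 4
  Job 2: processing = 7, completes at 11
  Job 3: processing = 11, completes at 22
  Job 4: processing = 12, completes at 34
  Job 5: processing = 17, completes at 51
Sum of completion times = 122
Average completion time = 122/5 = 24.4

24.4


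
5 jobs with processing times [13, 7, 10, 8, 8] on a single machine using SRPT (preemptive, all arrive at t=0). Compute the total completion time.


Since all jobs arrive at t=0, SRPT equals SPT ordering.
SPT order: [7, 8, 8, 10, 13]
Completion times:
  Job 1: p=7, C=7
  Job 2: p=8, C=15
  Job 3: p=8, C=23
  Job 4: p=10, C=33
  Job 5: p=13, C=46
Total completion time = 7 + 15 + 23 + 33 + 46 = 124

124


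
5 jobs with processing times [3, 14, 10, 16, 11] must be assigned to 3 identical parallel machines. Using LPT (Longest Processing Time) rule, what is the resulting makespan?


Sort jobs in decreasing order (LPT): [16, 14, 11, 10, 3]
Assign each job to the least loaded machine:
  Machine 1: jobs [16], load = 16
  Machine 2: jobs [14, 3], load = 17
  Machine 3: jobs [11, 10], load = 21
Makespan = max load = 21

21


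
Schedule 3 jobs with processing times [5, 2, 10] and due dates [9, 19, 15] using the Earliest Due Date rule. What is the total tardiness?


Sort by due date (EDD order): [(5, 9), (10, 15), (2, 19)]
Compute completion times and tardiness:
  Job 1: p=5, d=9, C=5, tardiness=max(0,5-9)=0
  Job 2: p=10, d=15, C=15, tardiness=max(0,15-15)=0
  Job 3: p=2, d=19, C=17, tardiness=max(0,17-19)=0
Total tardiness = 0

0


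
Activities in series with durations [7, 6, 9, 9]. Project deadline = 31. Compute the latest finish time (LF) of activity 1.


LF(activity 1) = deadline - sum of successor durations
Successors: activities 2 through 4 with durations [6, 9, 9]
Sum of successor durations = 24
LF = 31 - 24 = 7

7


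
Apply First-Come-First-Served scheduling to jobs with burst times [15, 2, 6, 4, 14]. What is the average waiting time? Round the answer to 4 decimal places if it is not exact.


FCFS order (as given): [15, 2, 6, 4, 14]
Waiting times:
  Job 1: wait = 0
  Job 2: wait = 15
  Job 3: wait = 17
  Job 4: wait = 23
  Job 5: wait = 27
Sum of waiting times = 82
Average waiting time = 82/5 = 16.4

16.4


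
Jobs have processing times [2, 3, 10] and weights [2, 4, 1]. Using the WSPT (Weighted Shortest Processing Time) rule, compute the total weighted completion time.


Compute p/w ratios and sort ascending (WSPT): [(3, 4), (2, 2), (10, 1)]
Compute weighted completion times:
  Job (p=3,w=4): C=3, w*C=4*3=12
  Job (p=2,w=2): C=5, w*C=2*5=10
  Job (p=10,w=1): C=15, w*C=1*15=15
Total weighted completion time = 37

37


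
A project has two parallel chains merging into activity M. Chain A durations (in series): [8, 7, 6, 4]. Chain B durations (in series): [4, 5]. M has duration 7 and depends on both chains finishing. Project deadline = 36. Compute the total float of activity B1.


Forward pass: ES(B1) = sum of predecessors on chain B = 0
EF = ES + duration = 0 + 4 = 4
Backward pass: LF(M) = deadline = 36; LS(M) = 36 - 7 = 29
LF(B1) = LS(M) - sum(successors on chain B) = 29 - 5 = 24
LS = LF - duration = 24 - 4 = 20
Total float = LS - ES = 20 - 0 = 20

20


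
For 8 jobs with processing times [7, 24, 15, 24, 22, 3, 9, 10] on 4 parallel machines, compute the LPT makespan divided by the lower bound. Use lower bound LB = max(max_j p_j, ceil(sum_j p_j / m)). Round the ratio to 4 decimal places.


LPT order: [24, 24, 22, 15, 10, 9, 7, 3]
Machine loads after assignment: [31, 27, 31, 25]
LPT makespan = 31
Lower bound = max(max_job, ceil(total/4)) = max(24, 29) = 29
Ratio = 31 / 29 = 1.069

1.069


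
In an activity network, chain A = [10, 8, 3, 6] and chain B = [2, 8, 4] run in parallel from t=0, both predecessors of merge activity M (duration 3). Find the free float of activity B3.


ES(B3) = sum of predecessors on chain B = 10
EF(B3) = ES + duration = 10 + 4 = 14
Successor of B3 is M. ES(M) = max(sum(A), sum(B)) = max(27, 14) = 27
Free float = ES(successor) - EF(current) = 27 - 14 = 13

13


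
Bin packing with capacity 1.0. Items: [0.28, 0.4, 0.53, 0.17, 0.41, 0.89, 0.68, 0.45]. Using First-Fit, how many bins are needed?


Place items sequentially using First-Fit:
  Item 0.28 -> new Bin 1
  Item 0.4 -> Bin 1 (now 0.68)
  Item 0.53 -> new Bin 2
  Item 0.17 -> Bin 1 (now 0.85)
  Item 0.41 -> Bin 2 (now 0.94)
  Item 0.89 -> new Bin 3
  Item 0.68 -> new Bin 4
  Item 0.45 -> new Bin 5
Total bins used = 5

5


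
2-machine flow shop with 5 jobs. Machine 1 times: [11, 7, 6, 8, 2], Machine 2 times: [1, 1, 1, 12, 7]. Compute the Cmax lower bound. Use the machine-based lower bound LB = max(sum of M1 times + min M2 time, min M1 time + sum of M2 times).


LB1 = sum(M1 times) + min(M2 times) = 34 + 1 = 35
LB2 = min(M1 times) + sum(M2 times) = 2 + 22 = 24
Lower bound = max(LB1, LB2) = max(35, 24) = 35

35


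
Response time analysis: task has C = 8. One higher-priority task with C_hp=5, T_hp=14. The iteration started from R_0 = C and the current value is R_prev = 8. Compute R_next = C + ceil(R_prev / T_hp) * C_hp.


R_next = C + ceil(R_prev / T_hp) * C_hp
ceil(8 / 14) = ceil(0.5714) = 1
Interference = 1 * 5 = 5
R_next = 8 + 5 = 13

13


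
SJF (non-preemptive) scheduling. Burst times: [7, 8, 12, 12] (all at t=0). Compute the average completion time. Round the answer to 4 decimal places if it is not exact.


SJF order (ascending): [7, 8, 12, 12]
Completion times:
  Job 1: burst=7, C=7
  Job 2: burst=8, C=15
  Job 3: burst=12, C=27
  Job 4: burst=12, C=39
Average completion = 88/4 = 22.0

22.0


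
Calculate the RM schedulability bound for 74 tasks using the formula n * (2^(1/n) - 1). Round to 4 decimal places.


Compute 2^(1/74) = 1.0094108601
Subtract 1: 1.0094108601 - 1 = 0.0094108601
Multiply by n: 74 * 0.0094108601 = 0.6964036474
Round to 4 dp: 0.6964

0.6964


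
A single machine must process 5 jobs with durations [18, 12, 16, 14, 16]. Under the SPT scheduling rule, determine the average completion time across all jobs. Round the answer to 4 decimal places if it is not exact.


Sort jobs by processing time (SPT order): [12, 14, 16, 16, 18]
Compute completion times sequentially:
  Job 1: processing = 12, completes at 12
  Job 2: processing = 14, completes at 26
  Job 3: processing = 16, completes at 42
  Job 4: processing = 16, completes at 58
  Job 5: processing = 18, completes at 76
Sum of completion times = 214
Average completion time = 214/5 = 42.8

42.8


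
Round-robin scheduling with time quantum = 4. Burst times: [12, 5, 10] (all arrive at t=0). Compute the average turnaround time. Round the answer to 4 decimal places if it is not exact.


Time quantum = 4
Execution trace:
  J1 runs 4 units, time = 4
  J2 runs 4 units, time = 8
  J3 runs 4 units, time = 12
  J1 runs 4 units, time = 16
  J2 runs 1 units, time = 17
  J3 runs 4 units, time = 21
  J1 runs 4 units, time = 25
  J3 runs 2 units, time = 27
Finish times: [25, 17, 27]
Average turnaround = 69/3 = 23.0

23.0


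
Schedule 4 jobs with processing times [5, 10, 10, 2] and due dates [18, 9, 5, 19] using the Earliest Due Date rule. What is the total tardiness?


Sort by due date (EDD order): [(10, 5), (10, 9), (5, 18), (2, 19)]
Compute completion times and tardiness:
  Job 1: p=10, d=5, C=10, tardiness=max(0,10-5)=5
  Job 2: p=10, d=9, C=20, tardiness=max(0,20-9)=11
  Job 3: p=5, d=18, C=25, tardiness=max(0,25-18)=7
  Job 4: p=2, d=19, C=27, tardiness=max(0,27-19)=8
Total tardiness = 31

31


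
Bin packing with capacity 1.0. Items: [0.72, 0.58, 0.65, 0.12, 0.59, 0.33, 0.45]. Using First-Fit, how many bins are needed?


Place items sequentially using First-Fit:
  Item 0.72 -> new Bin 1
  Item 0.58 -> new Bin 2
  Item 0.65 -> new Bin 3
  Item 0.12 -> Bin 1 (now 0.84)
  Item 0.59 -> new Bin 4
  Item 0.33 -> Bin 2 (now 0.91)
  Item 0.45 -> new Bin 5
Total bins used = 5

5


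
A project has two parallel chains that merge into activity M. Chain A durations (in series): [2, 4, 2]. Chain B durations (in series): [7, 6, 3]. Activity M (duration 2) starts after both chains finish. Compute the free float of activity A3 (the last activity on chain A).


ES(A3) = sum of predecessors on chain A = 6
EF(A3) = ES + duration = 6 + 2 = 8
Successor of A3 is M. ES(M) = max(sum(A), sum(B)) = max(8, 16) = 16
Free float = ES(successor) - EF(current) = 16 - 8 = 8

8


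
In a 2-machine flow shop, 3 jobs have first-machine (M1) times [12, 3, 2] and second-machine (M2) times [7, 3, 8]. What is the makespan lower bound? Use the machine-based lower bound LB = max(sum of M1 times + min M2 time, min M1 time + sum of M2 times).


LB1 = sum(M1 times) + min(M2 times) = 17 + 3 = 20
LB2 = min(M1 times) + sum(M2 times) = 2 + 18 = 20
Lower bound = max(LB1, LB2) = max(20, 20) = 20

20


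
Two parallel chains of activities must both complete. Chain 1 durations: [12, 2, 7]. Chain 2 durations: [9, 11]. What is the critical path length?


Path A total = 12 + 2 + 7 = 21
Path B total = 9 + 11 = 20
Critical path = longest path = max(21, 20) = 21

21


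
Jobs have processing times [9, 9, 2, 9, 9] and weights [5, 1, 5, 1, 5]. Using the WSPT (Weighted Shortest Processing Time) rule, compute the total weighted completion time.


Compute p/w ratios and sort ascending (WSPT): [(2, 5), (9, 5), (9, 5), (9, 1), (9, 1)]
Compute weighted completion times:
  Job (p=2,w=5): C=2, w*C=5*2=10
  Job (p=9,w=5): C=11, w*C=5*11=55
  Job (p=9,w=5): C=20, w*C=5*20=100
  Job (p=9,w=1): C=29, w*C=1*29=29
  Job (p=9,w=1): C=38, w*C=1*38=38
Total weighted completion time = 232

232


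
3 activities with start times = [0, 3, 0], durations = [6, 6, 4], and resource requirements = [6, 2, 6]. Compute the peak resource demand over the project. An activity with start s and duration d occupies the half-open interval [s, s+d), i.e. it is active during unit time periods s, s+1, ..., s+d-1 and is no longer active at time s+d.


Each activity i is active on [start_i, start_i + duration_i).
Compute total resource usage per time slot:
  t=0: active resources = [6, 6], total = 12
  t=1: active resources = [6, 6], total = 12
  t=2: active resources = [6, 6], total = 12
  t=3: active resources = [6, 2, 6], total = 14
  t=4: active resources = [6, 2], total = 8
  t=5: active resources = [6, 2], total = 8
  t=6: active resources = [2], total = 2
  t=7: active resources = [2], total = 2
  t=8: active resources = [2], total = 2
Peak resource demand = 14

14


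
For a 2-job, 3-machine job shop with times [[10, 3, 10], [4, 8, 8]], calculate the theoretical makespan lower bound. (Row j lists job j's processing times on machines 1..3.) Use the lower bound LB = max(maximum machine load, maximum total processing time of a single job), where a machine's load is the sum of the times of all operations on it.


Machine loads:
  Machine 1: 10 + 4 = 14
  Machine 2: 3 + 8 = 11
  Machine 3: 10 + 8 = 18
Max machine load = 18
Job totals:
  Job 1: 23
  Job 2: 20
Max job total = 23
Lower bound = max(18, 23) = 23

23


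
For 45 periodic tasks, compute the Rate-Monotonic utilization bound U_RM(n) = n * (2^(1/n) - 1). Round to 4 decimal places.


Compute 2^(1/45) = 1.0155225125
Subtract 1: 1.0155225125 - 1 = 0.0155225125
Multiply by n: 45 * 0.0155225125 = 0.6985130625
Round to 4 dp: 0.6985

0.6985


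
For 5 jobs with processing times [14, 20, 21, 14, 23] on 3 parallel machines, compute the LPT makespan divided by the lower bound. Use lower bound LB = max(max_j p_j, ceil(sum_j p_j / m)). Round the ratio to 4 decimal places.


LPT order: [23, 21, 20, 14, 14]
Machine loads after assignment: [23, 35, 34]
LPT makespan = 35
Lower bound = max(max_job, ceil(total/3)) = max(23, 31) = 31
Ratio = 35 / 31 = 1.129

1.129


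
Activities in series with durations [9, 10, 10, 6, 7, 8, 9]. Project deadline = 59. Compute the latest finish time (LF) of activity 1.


LF(activity 1) = deadline - sum of successor durations
Successors: activities 2 through 7 with durations [10, 10, 6, 7, 8, 9]
Sum of successor durations = 50
LF = 59 - 50 = 9

9


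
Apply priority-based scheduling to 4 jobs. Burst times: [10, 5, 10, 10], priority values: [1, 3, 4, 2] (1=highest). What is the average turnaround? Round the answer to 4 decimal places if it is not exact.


Sort by priority (ascending = highest first):
Order: [(1, 10), (2, 10), (3, 5), (4, 10)]
Completion times:
  Priority 1, burst=10, C=10
  Priority 2, burst=10, C=20
  Priority 3, burst=5, C=25
  Priority 4, burst=10, C=35
Average turnaround = 90/4 = 22.5

22.5


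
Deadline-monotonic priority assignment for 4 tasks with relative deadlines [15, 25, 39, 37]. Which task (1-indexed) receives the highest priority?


Sort tasks by relative deadline (ascending):
  Task 1: deadline = 15
  Task 2: deadline = 25
  Task 4: deadline = 37
  Task 3: deadline = 39
Priority order (highest first): [1, 2, 4, 3]
Highest priority task = 1

1


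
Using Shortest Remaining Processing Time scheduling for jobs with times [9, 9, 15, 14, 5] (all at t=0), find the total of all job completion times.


Since all jobs arrive at t=0, SRPT equals SPT ordering.
SPT order: [5, 9, 9, 14, 15]
Completion times:
  Job 1: p=5, C=5
  Job 2: p=9, C=14
  Job 3: p=9, C=23
  Job 4: p=14, C=37
  Job 5: p=15, C=52
Total completion time = 5 + 14 + 23 + 37 + 52 = 131

131


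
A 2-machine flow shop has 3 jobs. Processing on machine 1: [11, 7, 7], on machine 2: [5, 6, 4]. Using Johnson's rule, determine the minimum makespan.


Apply Johnson's rule:
  Group 1 (a <= b): []
  Group 2 (a > b): [(2, 7, 6), (1, 11, 5), (3, 7, 4)]
Optimal job order: [2, 1, 3]
Schedule:
  Job 2: M1 done at 7, M2 done at 13
  Job 1: M1 done at 18, M2 done at 23
  Job 3: M1 done at 25, M2 done at 29
Makespan = 29

29


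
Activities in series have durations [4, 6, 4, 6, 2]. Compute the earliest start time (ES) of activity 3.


Activity 3 starts after activities 1 through 2 complete.
Predecessor durations: [4, 6]
ES = 4 + 6 = 10

10


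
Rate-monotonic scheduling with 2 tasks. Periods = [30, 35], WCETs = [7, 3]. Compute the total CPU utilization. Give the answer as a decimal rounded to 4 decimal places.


Compute individual utilizations (exact fractions):
  Task 1: C/T = 7/30 (approx. 0.2333)
  Task 2: C/T = 3/35 (approx. 0.0857)
Total utilization U = 7/30 + 3/35 = 67/210
Rounded to 4 decimal places: U = 0.3190
RM (Liu & Layland) bound for 2 tasks = 0.828427; compare with U = 67/210 (approx. 0.319048)
U <= bound, so schedulable by RM sufficient condition.

0.3190


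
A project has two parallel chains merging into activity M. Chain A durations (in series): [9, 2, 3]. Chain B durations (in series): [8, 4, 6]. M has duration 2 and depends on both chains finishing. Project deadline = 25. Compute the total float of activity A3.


Forward pass: ES(A3) = sum of predecessors on chain A = 11
EF = ES + duration = 11 + 3 = 14
Backward pass: LF(M) = deadline = 25; LS(M) = 25 - 2 = 23
LF(A3) = LS(M) - sum(successors on chain A) = 23 - 0 = 23
LS = LF - duration = 23 - 3 = 20
Total float = LS - ES = 20 - 11 = 9

9


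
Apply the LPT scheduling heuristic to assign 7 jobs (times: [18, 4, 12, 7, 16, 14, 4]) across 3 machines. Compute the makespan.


Sort jobs in decreasing order (LPT): [18, 16, 14, 12, 7, 4, 4]
Assign each job to the least loaded machine:
  Machine 1: jobs [18, 4, 4], load = 26
  Machine 2: jobs [16, 7], load = 23
  Machine 3: jobs [14, 12], load = 26
Makespan = max load = 26

26


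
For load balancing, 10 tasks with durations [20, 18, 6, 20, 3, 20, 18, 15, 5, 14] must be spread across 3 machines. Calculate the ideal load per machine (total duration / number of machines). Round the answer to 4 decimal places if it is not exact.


Total processing time = 20 + 18 + 6 + 20 + 3 + 20 + 18 + 15 + 5 + 14 = 139
Number of machines = 3
Ideal balanced load = 139 / 3 = 46.3333

46.3333


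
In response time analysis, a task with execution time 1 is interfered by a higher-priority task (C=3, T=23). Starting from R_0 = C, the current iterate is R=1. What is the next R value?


R_next = C + ceil(R_prev / T_hp) * C_hp
ceil(1 / 23) = ceil(0.0435) = 1
Interference = 1 * 3 = 3
R_next = 1 + 3 = 4

4


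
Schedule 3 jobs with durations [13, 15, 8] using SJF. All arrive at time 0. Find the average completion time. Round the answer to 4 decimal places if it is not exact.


SJF order (ascending): [8, 13, 15]
Completion times:
  Job 1: burst=8, C=8
  Job 2: burst=13, C=21
  Job 3: burst=15, C=36
Average completion = 65/3 = 21.6667

21.6667


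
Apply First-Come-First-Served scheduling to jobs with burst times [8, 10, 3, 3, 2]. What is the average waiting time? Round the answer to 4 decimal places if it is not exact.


FCFS order (as given): [8, 10, 3, 3, 2]
Waiting times:
  Job 1: wait = 0
  Job 2: wait = 8
  Job 3: wait = 18
  Job 4: wait = 21
  Job 5: wait = 24
Sum of waiting times = 71
Average waiting time = 71/5 = 14.2

14.2


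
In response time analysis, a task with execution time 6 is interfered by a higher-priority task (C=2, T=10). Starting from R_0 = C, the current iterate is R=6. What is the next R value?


R_next = C + ceil(R_prev / T_hp) * C_hp
ceil(6 / 10) = ceil(0.6) = 1
Interference = 1 * 2 = 2
R_next = 6 + 2 = 8

8


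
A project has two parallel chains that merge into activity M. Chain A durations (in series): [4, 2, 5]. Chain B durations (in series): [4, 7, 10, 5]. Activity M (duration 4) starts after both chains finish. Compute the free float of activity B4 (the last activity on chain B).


ES(B4) = sum of predecessors on chain B = 21
EF(B4) = ES + duration = 21 + 5 = 26
Successor of B4 is M. ES(M) = max(sum(A), sum(B)) = max(11, 26) = 26
Free float = ES(successor) - EF(current) = 26 - 26 = 0

0


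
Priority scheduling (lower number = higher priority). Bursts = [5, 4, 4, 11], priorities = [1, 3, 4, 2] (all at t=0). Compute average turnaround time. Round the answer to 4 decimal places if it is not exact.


Sort by priority (ascending = highest first):
Order: [(1, 5), (2, 11), (3, 4), (4, 4)]
Completion times:
  Priority 1, burst=5, C=5
  Priority 2, burst=11, C=16
  Priority 3, burst=4, C=20
  Priority 4, burst=4, C=24
Average turnaround = 65/4 = 16.25

16.25


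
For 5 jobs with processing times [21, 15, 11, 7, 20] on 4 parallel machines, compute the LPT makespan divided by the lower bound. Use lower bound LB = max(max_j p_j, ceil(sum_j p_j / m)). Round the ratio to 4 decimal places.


LPT order: [21, 20, 15, 11, 7]
Machine loads after assignment: [21, 20, 15, 18]
LPT makespan = 21
Lower bound = max(max_job, ceil(total/4)) = max(21, 19) = 21
Ratio = 21 / 21 = 1.0

1.0


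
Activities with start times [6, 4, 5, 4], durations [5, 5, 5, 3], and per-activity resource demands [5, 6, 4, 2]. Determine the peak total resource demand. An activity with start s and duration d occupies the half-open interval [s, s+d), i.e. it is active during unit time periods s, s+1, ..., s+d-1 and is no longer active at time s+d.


Each activity i is active on [start_i, start_i + duration_i).
Compute total resource usage per time slot:
  t=0: active resources = [], total = 0
  t=1: active resources = [], total = 0
  t=2: active resources = [], total = 0
  t=3: active resources = [], total = 0
  t=4: active resources = [6, 2], total = 8
  t=5: active resources = [6, 4, 2], total = 12
  t=6: active resources = [5, 6, 4, 2], total = 17
  t=7: active resources = [5, 6, 4], total = 15
  t=8: active resources = [5, 6, 4], total = 15
  t=9: active resources = [5, 4], total = 9
  t=10: active resources = [5], total = 5
Peak resource demand = 17

17


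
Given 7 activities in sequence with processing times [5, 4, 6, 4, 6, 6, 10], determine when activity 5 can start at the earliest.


Activity 5 starts after activities 1 through 4 complete.
Predecessor durations: [5, 4, 6, 4]
ES = 5 + 4 + 6 + 4 = 19

19


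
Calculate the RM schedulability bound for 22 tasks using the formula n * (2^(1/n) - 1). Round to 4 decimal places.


Compute 2^(1/22) = 1.0320082797
Subtract 1: 1.0320082797 - 1 = 0.0320082797
Multiply by n: 22 * 0.0320082797 = 0.7041821534
Round to 4 dp: 0.7042

0.7042


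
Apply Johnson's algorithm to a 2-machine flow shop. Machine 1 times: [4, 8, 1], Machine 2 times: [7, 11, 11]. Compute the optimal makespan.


Apply Johnson's rule:
  Group 1 (a <= b): [(3, 1, 11), (1, 4, 7), (2, 8, 11)]
  Group 2 (a > b): []
Optimal job order: [3, 1, 2]
Schedule:
  Job 3: M1 done at 1, M2 done at 12
  Job 1: M1 done at 5, M2 done at 19
  Job 2: M1 done at 13, M2 done at 30
Makespan = 30

30


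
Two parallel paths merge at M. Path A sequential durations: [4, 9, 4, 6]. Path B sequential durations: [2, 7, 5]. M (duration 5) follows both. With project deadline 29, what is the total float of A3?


Forward pass: ES(A3) = sum of predecessors on chain A = 13
EF = ES + duration = 13 + 4 = 17
Backward pass: LF(M) = deadline = 29; LS(M) = 29 - 5 = 24
LF(A3) = LS(M) - sum(successors on chain A) = 24 - 6 = 18
LS = LF - duration = 18 - 4 = 14
Total float = LS - ES = 14 - 13 = 1

1


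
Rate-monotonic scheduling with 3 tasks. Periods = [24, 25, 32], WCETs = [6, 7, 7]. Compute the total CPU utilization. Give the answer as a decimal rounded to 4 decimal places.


Compute individual utilizations (exact fractions):
  Task 1: C/T = 6/24 = 1/4 (approx. 0.25)
  Task 2: C/T = 7/25 (approx. 0.28)
  Task 3: C/T = 7/32 (approx. 0.2188)
Total utilization U = 1/4 + 7/25 + 7/32 = 599/800
Rounded to 4 decimal places: U = 0.7488
RM (Liu & Layland) bound for 3 tasks = 0.779763; compare with U = 599/800 (approx. 0.748750)
U <= bound, so schedulable by RM sufficient condition.

0.7488


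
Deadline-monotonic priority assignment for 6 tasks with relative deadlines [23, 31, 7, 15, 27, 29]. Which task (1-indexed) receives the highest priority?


Sort tasks by relative deadline (ascending):
  Task 3: deadline = 7
  Task 4: deadline = 15
  Task 1: deadline = 23
  Task 5: deadline = 27
  Task 6: deadline = 29
  Task 2: deadline = 31
Priority order (highest first): [3, 4, 1, 5, 6, 2]
Highest priority task = 3

3


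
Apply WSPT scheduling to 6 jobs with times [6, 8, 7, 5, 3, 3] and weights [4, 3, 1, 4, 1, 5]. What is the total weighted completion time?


Compute p/w ratios and sort ascending (WSPT): [(3, 5), (5, 4), (6, 4), (8, 3), (3, 1), (7, 1)]
Compute weighted completion times:
  Job (p=3,w=5): C=3, w*C=5*3=15
  Job (p=5,w=4): C=8, w*C=4*8=32
  Job (p=6,w=4): C=14, w*C=4*14=56
  Job (p=8,w=3): C=22, w*C=3*22=66
  Job (p=3,w=1): C=25, w*C=1*25=25
  Job (p=7,w=1): C=32, w*C=1*32=32
Total weighted completion time = 226

226
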